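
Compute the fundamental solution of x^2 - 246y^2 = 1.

First expand sqrt(246) as a continued fraction. With x_i = (sqrt(246) + m_i)/d_i and (m_0, d_0) = (0, 1): a_0 = floor(sqrt(246)) = 15, since 15^2 = 225 <= 246 < 256 = 16^2.
Iterate m_{i+1} = d_i*a_i - m_i, d_{i+1} = (246 - m_{i+1}^2)/d_i, a_{i+1} = floor((a_0 + m_{i+1})/d_{i+1}):
  m_1 = 1*15 - 0 = 15, d_1 = (246 - 15^2)/1 = 21/1 = 21, a_1 = floor((15 + 15)/21) = 1.
  m_2 = 21*1 - 15 = 6, d_2 = (246 - 6^2)/21 = 210/21 = 10, a_2 = floor((15 + 6)/10) = 2.
  m_3 = 10*2 - 6 = 14, d_3 = (246 - 14^2)/10 = 50/10 = 5, a_3 = floor((15 + 14)/5) = 5.
  m_4 = 5*5 - 14 = 11, d_4 = (246 - 11^2)/5 = 125/5 = 25, a_4 = floor((15 + 11)/25) = 1.
  m_5 = 25*1 - 11 = 14, d_5 = (246 - 14^2)/25 = 50/25 = 2, a_5 = floor((15 + 14)/2) = 14.
  m_6 = 2*14 - 14 = 14, d_6 = (246 - 14^2)/2 = 50/2 = 25, a_6 = floor((15 + 14)/25) = 1.
  m_7 = 25*1 - 14 = 11, d_7 = (246 - 11^2)/25 = 125/25 = 5, a_7 = floor((15 + 11)/5) = 5.
  m_8 = 5*5 - 11 = 14, d_8 = (246 - 14^2)/5 = 50/5 = 10, a_8 = floor((15 + 14)/10) = 2.
  m_9 = 10*2 - 14 = 6, d_9 = (246 - 6^2)/10 = 210/10 = 21, a_9 = floor((15 + 6)/21) = 1.
  m_10 = 21*1 - 6 = 15, d_10 = (246 - 15^2)/21 = 21/21 = 1, a_10 = floor((15 + 15)/1) = 30.
  m_11 = 1*30 - 15 = 15, d_11 = (246 - 15^2)/1 = 21/1 = 21: (m_11, d_11) = (m_1, d_1) = (15, 21), so from here the quotients repeat a_1, ..., a_10; the period length is 10.
So sqrt(246) = [15; (1, 2, 5, 1, 14, 1, 5, 2, 1, 30)] with period length k = 10.
k is even, so the fundamental solution of x^2 - 246y^2 = 1 is (p_{k-1}, q_{k-1}) = (p_9, q_9); compute convergents through index 9.
Convergents (p_i = a_i*p_{i-1} + p_{i-2}, q_i = a_i*q_{i-1} + q_{i-2} with p_{-2}=0, p_{-1}=1, q_{-2}=1, q_{-1}=0):
  i=0: a_0=15, p_0 = 15*1 + 0 = 15, q_0 = 15*0 + 1 = 1.
  i=1: a_1=1, p_1 = 1*15 + 1 = 16, q_1 = 1*1 + 0 = 1.
  i=2: a_2=2, p_2 = 2*16 + 15 = 47, q_2 = 2*1 + 1 = 3.
  i=3: a_3=5, p_3 = 5*47 + 16 = 251, q_3 = 5*3 + 1 = 16.
  i=4: a_4=1, p_4 = 1*251 + 47 = 298, q_4 = 1*16 + 3 = 19.
  i=5: a_5=14, p_5 = 14*298 + 251 = 4423, q_5 = 14*19 + 16 = 282.
  i=6: a_6=1, p_6 = 1*4423 + 298 = 4721, q_6 = 1*282 + 19 = 301.
  i=7: a_7=5, p_7 = 5*4721 + 4423 = 28028, q_7 = 5*301 + 282 = 1787.
  i=8: a_8=2, p_8 = 2*28028 + 4721 = 60777, q_8 = 2*1787 + 301 = 3875.
  i=9: a_9=1, p_9 = 1*60777 + 28028 = 88805, q_9 = 1*3875 + 1787 = 5662.
Check: 88805^2 - 246*5662^2 = 7886328025 - 7886328024 = 1, so (x, y) = (88805, 5662) solves the equation, and by the theorem it is the least positive solution.

(x, y) = (88805, 5662)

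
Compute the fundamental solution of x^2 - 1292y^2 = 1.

(x, y) = (647, 18)

First expand sqrt(1292) as a continued fraction. With x_i = (sqrt(1292) + m_i)/d_i and (m_0, d_0) = (0, 1): a_0 = floor(sqrt(1292)) = 35, since 35^2 = 1225 <= 1292 < 1296 = 36^2.
Iterate m_{i+1} = d_i*a_i - m_i, d_{i+1} = (1292 - m_{i+1}^2)/d_i, a_{i+1} = floor((a_0 + m_{i+1})/d_{i+1}):
  m_1 = 1*35 - 0 = 35, d_1 = (1292 - 35^2)/1 = 67/1 = 67, a_1 = floor((35 + 35)/67) = 1.
  m_2 = 67*1 - 35 = 32, d_2 = (1292 - 32^2)/67 = 268/67 = 4, a_2 = floor((35 + 32)/4) = 16.
  m_3 = 4*16 - 32 = 32, d_3 = (1292 - 32^2)/4 = 268/4 = 67, a_3 = floor((35 + 32)/67) = 1.
  m_4 = 67*1 - 32 = 35, d_4 = (1292 - 35^2)/67 = 67/67 = 1, a_4 = floor((35 + 35)/1) = 70.
  m_5 = 1*70 - 35 = 35, d_5 = (1292 - 35^2)/1 = 67/1 = 67: (m_5, d_5) = (m_1, d_1) = (35, 67), so from here the quotients repeat a_1, ..., a_4; the period length is 4.
So sqrt(1292) = [35; (1, 16, 1, 70)] with period length k = 4.
k is even, so the fundamental solution of x^2 - 1292y^2 = 1 is (p_{k-1}, q_{k-1}) = (p_3, q_3); compute convergents through index 3.
Convergents (p_i = a_i*p_{i-1} + p_{i-2}, q_i = a_i*q_{i-1} + q_{i-2} with p_{-2}=0, p_{-1}=1, q_{-2}=1, q_{-1}=0):
  i=0: a_0=35, p_0 = 35*1 + 0 = 35, q_0 = 35*0 + 1 = 1.
  i=1: a_1=1, p_1 = 1*35 + 1 = 36, q_1 = 1*1 + 0 = 1.
  i=2: a_2=16, p_2 = 16*36 + 35 = 611, q_2 = 16*1 + 1 = 17.
  i=3: a_3=1, p_3 = 1*611 + 36 = 647, q_3 = 1*17 + 1 = 18.
Check: 647^2 - 1292*18^2 = 418609 - 418608 = 1, so (x, y) = (647, 18) solves the equation, and by the theorem it is the least positive solution.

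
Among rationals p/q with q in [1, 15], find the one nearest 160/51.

47/15

Expand x = 160/51 as a continued fraction with the Euclidean algorithm:
  160 = 3*51 + 7, so a_0 = 3.
  51 = 7*7 + 2, so a_1 = 7.
  7 = 3*2 + 1, so a_2 = 3.
  2 = 2*1 + 0, so a_3 = 2.
so x = [3; 7, 3, 2].
Convergents (p_i = a_i*p_{i-1} + p_{i-2}, q_i = a_i*q_{i-1} + q_{i-2} with p_{-2}=0, p_{-1}=1, q_{-2}=1, q_{-1}=0), until the denominator exceeds 15:
  i=0: a_0=3, p_0 = 3*1 + 0 = 3, q_0 = 3*0 + 1 = 1.
  i=1: a_1=7, p_1 = 7*3 + 1 = 22, q_1 = 7*1 + 0 = 7.
  i=2: a_2=3, p_2 = 3*22 + 3 = 69, q_2 = 3*7 + 1 = 22.
q_2 = 22 > 15, so the last convergent with denominator <= 15 is p_1/q_1 = 22/7.
The closest fraction with denominator <= 15 is either p_1/q_1 or the intermediate fraction (k*p_1 + p_0)/(k*q_1 + q_0) with the largest k >= 1 whose denominator stays <= 15; these approach x as k grows, and every other convergent or intermediate fraction in range is farther away.
Largest k: floor((15 - q_0)/q_1) = floor((15 - 1)/7) = 2.
That gives (2*22 + 3)/(2*7 + 1) = 47/15.
Compare the errors: |x - 22/7| = |160*7 - 22*51|/(51*7) = 2/357, and |x - 47/15| = |160*15 - 47*51|/(51*15) = 3/765.
Cross-multiplying, 3*357 = 1071 < 1530 = 2*765, so 3/765 is smaller: the intermediate fraction 47/15 is closer to x than 22/7.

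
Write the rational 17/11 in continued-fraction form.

[1; 1, 1, 5]

Run the Euclidean algorithm on 17 and 11; the successive quotients are the partial quotients a_0, a_1, ... (each step inverts the fractional part left over by the previous one):
  17 = 1*11 + 6, so a_0 = 1.
  11 = 1*6 + 5, so a_1 = 1.
  6 = 1*5 + 1, so a_2 = 1.
  5 = 5*1 + 0, so a_3 = 5.
The remainder reaches 0 after 4 divisions, so the expansion has 4 partial quotients, read off in order.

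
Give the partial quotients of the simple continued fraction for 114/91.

Run the Euclidean algorithm on 114 and 91; the successive quotients are the partial quotients a_0, a_1, ... (each step inverts the fractional part left over by the previous one):
  114 = 1*91 + 23, so a_0 = 1.
  91 = 3*23 + 22, so a_1 = 3.
  23 = 1*22 + 1, so a_2 = 1.
  22 = 22*1 + 0, so a_3 = 22.
The remainder reaches 0 after 4 divisions, so the expansion has 4 partial quotients, read off in order.

[1; 3, 1, 22]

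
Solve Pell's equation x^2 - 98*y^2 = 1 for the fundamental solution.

First expand sqrt(98) as a continued fraction. With x_i = (sqrt(98) + m_i)/d_i and (m_0, d_0) = (0, 1): a_0 = floor(sqrt(98)) = 9, since 9^2 = 81 <= 98 < 100 = 10^2.
Iterate m_{i+1} = d_i*a_i - m_i, d_{i+1} = (98 - m_{i+1}^2)/d_i, a_{i+1} = floor((a_0 + m_{i+1})/d_{i+1}):
  m_1 = 1*9 - 0 = 9, d_1 = (98 - 9^2)/1 = 17/1 = 17, a_1 = floor((9 + 9)/17) = 1.
  m_2 = 17*1 - 9 = 8, d_2 = (98 - 8^2)/17 = 34/17 = 2, a_2 = floor((9 + 8)/2) = 8.
  m_3 = 2*8 - 8 = 8, d_3 = (98 - 8^2)/2 = 34/2 = 17, a_3 = floor((9 + 8)/17) = 1.
  m_4 = 17*1 - 8 = 9, d_4 = (98 - 9^2)/17 = 17/17 = 1, a_4 = floor((9 + 9)/1) = 18.
  m_5 = 1*18 - 9 = 9, d_5 = (98 - 9^2)/1 = 17/1 = 17: (m_5, d_5) = (m_1, d_1) = (9, 17), so from here the quotients repeat a_1, ..., a_4; the period length is 4.
So sqrt(98) = [9; (1, 8, 1, 18)] with period length k = 4.
k is even, so the fundamental solution of x^2 - 98y^2 = 1 is (p_{k-1}, q_{k-1}) = (p_3, q_3); compute convergents through index 3.
Convergents (p_i = a_i*p_{i-1} + p_{i-2}, q_i = a_i*q_{i-1} + q_{i-2} with p_{-2}=0, p_{-1}=1, q_{-2}=1, q_{-1}=0):
  i=0: a_0=9, p_0 = 9*1 + 0 = 9, q_0 = 9*0 + 1 = 1.
  i=1: a_1=1, p_1 = 1*9 + 1 = 10, q_1 = 1*1 + 0 = 1.
  i=2: a_2=8, p_2 = 8*10 + 9 = 89, q_2 = 8*1 + 1 = 9.
  i=3: a_3=1, p_3 = 1*89 + 10 = 99, q_3 = 1*9 + 1 = 10.
Check: 99^2 - 98*10^2 = 9801 - 9800 = 1, so (x, y) = (99, 10) solves the equation, and by the theorem it is the least positive solution.

(x, y) = (99, 10)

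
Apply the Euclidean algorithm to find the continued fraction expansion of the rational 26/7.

Run the Euclidean algorithm on 26 and 7; the successive quotients are the partial quotients a_0, a_1, ... (each step inverts the fractional part left over by the previous one):
  26 = 3*7 + 5, so a_0 = 3.
  7 = 1*5 + 2, so a_1 = 1.
  5 = 2*2 + 1, so a_2 = 2.
  2 = 2*1 + 0, so a_3 = 2.
The remainder reaches 0 after 4 divisions, so the expansion has 4 partial quotients, read off in order.

[3; 1, 2, 2]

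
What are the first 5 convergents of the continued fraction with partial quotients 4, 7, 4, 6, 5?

Using the convergent recurrence p_i = a_i*p_{i-1} + p_{i-2}, q_i = a_i*q_{i-1} + q_{i-2} with p_{-2}=0, p_{-1}=1, q_{-2}=1, q_{-1}=0:
  i=0: a_0=4, p_0 = 4*1 + 0 = 4, q_0 = 4*0 + 1 = 1.
  i=1: a_1=7, p_1 = 7*4 + 1 = 29, q_1 = 7*1 + 0 = 7.
  i=2: a_2=4, p_2 = 4*29 + 4 = 120, q_2 = 4*7 + 1 = 29.
  i=3: a_3=6, p_3 = 6*120 + 29 = 749, q_3 = 6*29 + 7 = 181.
  i=4: a_4=5, p_4 = 5*749 + 120 = 3865, q_4 = 5*181 + 29 = 934.

4/1, 29/7, 120/29, 749/181, 3865/934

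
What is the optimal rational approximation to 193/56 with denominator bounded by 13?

Expand x = 193/56 as a continued fraction with the Euclidean algorithm:
  193 = 3*56 + 25, so a_0 = 3.
  56 = 2*25 + 6, so a_1 = 2.
  25 = 4*6 + 1, so a_2 = 4.
  6 = 6*1 + 0, so a_3 = 6.
so x = [3; 2, 4, 6].
Convergents (p_i = a_i*p_{i-1} + p_{i-2}, q_i = a_i*q_{i-1} + q_{i-2} with p_{-2}=0, p_{-1}=1, q_{-2}=1, q_{-1}=0), until the denominator exceeds 13:
  i=0: a_0=3, p_0 = 3*1 + 0 = 3, q_0 = 3*0 + 1 = 1.
  i=1: a_1=2, p_1 = 2*3 + 1 = 7, q_1 = 2*1 + 0 = 2.
  i=2: a_2=4, p_2 = 4*7 + 3 = 31, q_2 = 4*2 + 1 = 9.
  i=3: a_3=6, p_3 = 6*31 + 7 = 193, q_3 = 6*9 + 2 = 56.
q_3 = 56 > 13, so the last convergent with denominator <= 13 is p_2/q_2 = 31/9.
The closest fraction with denominator <= 13 is either p_2/q_2 or the intermediate fraction (k*p_2 + p_1)/(k*q_2 + q_1) with the largest k >= 1 whose denominator stays <= 13; these approach x as k grows, and every other convergent or intermediate fraction in range is farther away.
Largest k: floor((13 - q_1)/q_2) = floor((13 - 2)/9) = 1.
That gives (1*31 + 7)/(1*9 + 2) = 38/11.
Compare the errors: |x - 31/9| = |193*9 - 31*56|/(56*9) = 1/504, and |x - 38/11| = |193*11 - 38*56|/(56*11) = 5/616.
Cross-multiplying, 1*616 = 616 < 2520 = 5*504, so 1/504 is smaller: the convergent 31/9 is closer to x than 38/11.

31/9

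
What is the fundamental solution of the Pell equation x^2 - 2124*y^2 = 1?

(x, y) = (561799, 12190)

First expand sqrt(2124) as a continued fraction. With x_i = (sqrt(2124) + m_i)/d_i and (m_0, d_0) = (0, 1): a_0 = floor(sqrt(2124)) = 46, since 46^2 = 2116 <= 2124 < 2209 = 47^2.
Iterate m_{i+1} = d_i*a_i - m_i, d_{i+1} = (2124 - m_{i+1}^2)/d_i, a_{i+1} = floor((a_0 + m_{i+1})/d_{i+1}):
  m_1 = 1*46 - 0 = 46, d_1 = (2124 - 46^2)/1 = 8/1 = 8, a_1 = floor((46 + 46)/8) = 11.
  m_2 = 8*11 - 46 = 42, d_2 = (2124 - 42^2)/8 = 360/8 = 45, a_2 = floor((46 + 42)/45) = 1.
  m_3 = 45*1 - 42 = 3, d_3 = (2124 - 3^2)/45 = 2115/45 = 47, a_3 = floor((46 + 3)/47) = 1.
  m_4 = 47*1 - 3 = 44, d_4 = (2124 - 44^2)/47 = 188/47 = 4, a_4 = floor((46 + 44)/4) = 22.
  m_5 = 4*22 - 44 = 44, d_5 = (2124 - 44^2)/4 = 188/4 = 47, a_5 = floor((46 + 44)/47) = 1.
  m_6 = 47*1 - 44 = 3, d_6 = (2124 - 3^2)/47 = 2115/47 = 45, a_6 = floor((46 + 3)/45) = 1.
  m_7 = 45*1 - 3 = 42, d_7 = (2124 - 42^2)/45 = 360/45 = 8, a_7 = floor((46 + 42)/8) = 11.
  m_8 = 8*11 - 42 = 46, d_8 = (2124 - 46^2)/8 = 8/8 = 1, a_8 = floor((46 + 46)/1) = 92.
  m_9 = 1*92 - 46 = 46, d_9 = (2124 - 46^2)/1 = 8/1 = 8: (m_9, d_9) = (m_1, d_1) = (46, 8), so from here the quotients repeat a_1, ..., a_8; the period length is 8.
So sqrt(2124) = [46; (11, 1, 1, 22, 1, 1, 11, 92)] with period length k = 8.
k is even, so the fundamental solution of x^2 - 2124y^2 = 1 is (p_{k-1}, q_{k-1}) = (p_7, q_7); compute convergents through index 7.
Convergents (p_i = a_i*p_{i-1} + p_{i-2}, q_i = a_i*q_{i-1} + q_{i-2} with p_{-2}=0, p_{-1}=1, q_{-2}=1, q_{-1}=0):
  i=0: a_0=46, p_0 = 46*1 + 0 = 46, q_0 = 46*0 + 1 = 1.
  i=1: a_1=11, p_1 = 11*46 + 1 = 507, q_1 = 11*1 + 0 = 11.
  i=2: a_2=1, p_2 = 1*507 + 46 = 553, q_2 = 1*11 + 1 = 12.
  i=3: a_3=1, p_3 = 1*553 + 507 = 1060, q_3 = 1*12 + 11 = 23.
  i=4: a_4=22, p_4 = 22*1060 + 553 = 23873, q_4 = 22*23 + 12 = 518.
  i=5: a_5=1, p_5 = 1*23873 + 1060 = 24933, q_5 = 1*518 + 23 = 541.
  i=6: a_6=1, p_6 = 1*24933 + 23873 = 48806, q_6 = 1*541 + 518 = 1059.
  i=7: a_7=11, p_7 = 11*48806 + 24933 = 561799, q_7 = 11*1059 + 541 = 12190.
Check: 561799^2 - 2124*12190^2 = 315618116401 - 315618116400 = 1, so (x, y) = (561799, 12190) solves the equation, and by the theorem it is the least positive solution.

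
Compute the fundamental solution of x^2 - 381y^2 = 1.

First expand sqrt(381) as a continued fraction. With x_i = (sqrt(381) + m_i)/d_i and (m_0, d_0) = (0, 1): a_0 = floor(sqrt(381)) = 19, since 19^2 = 361 <= 381 < 400 = 20^2.
Iterate m_{i+1} = d_i*a_i - m_i, d_{i+1} = (381 - m_{i+1}^2)/d_i, a_{i+1} = floor((a_0 + m_{i+1})/d_{i+1}):
  m_1 = 1*19 - 0 = 19, d_1 = (381 - 19^2)/1 = 20/1 = 20, a_1 = floor((19 + 19)/20) = 1.
  m_2 = 20*1 - 19 = 1, d_2 = (381 - 1^2)/20 = 380/20 = 19, a_2 = floor((19 + 1)/19) = 1.
  m_3 = 19*1 - 1 = 18, d_3 = (381 - 18^2)/19 = 57/19 = 3, a_3 = floor((19 + 18)/3) = 12.
  m_4 = 3*12 - 18 = 18, d_4 = (381 - 18^2)/3 = 57/3 = 19, a_4 = floor((19 + 18)/19) = 1.
  m_5 = 19*1 - 18 = 1, d_5 = (381 - 1^2)/19 = 380/19 = 20, a_5 = floor((19 + 1)/20) = 1.
  m_6 = 20*1 - 1 = 19, d_6 = (381 - 19^2)/20 = 20/20 = 1, a_6 = floor((19 + 19)/1) = 38.
  m_7 = 1*38 - 19 = 19, d_7 = (381 - 19^2)/1 = 20/1 = 20: (m_7, d_7) = (m_1, d_1) = (19, 20), so from here the quotients repeat a_1, ..., a_6; the period length is 6.
So sqrt(381) = [19; (1, 1, 12, 1, 1, 38)] with period length k = 6.
k is even, so the fundamental solution of x^2 - 381y^2 = 1 is (p_{k-1}, q_{k-1}) = (p_5, q_5); compute convergents through index 5.
Convergents (p_i = a_i*p_{i-1} + p_{i-2}, q_i = a_i*q_{i-1} + q_{i-2} with p_{-2}=0, p_{-1}=1, q_{-2}=1, q_{-1}=0):
  i=0: a_0=19, p_0 = 19*1 + 0 = 19, q_0 = 19*0 + 1 = 1.
  i=1: a_1=1, p_1 = 1*19 + 1 = 20, q_1 = 1*1 + 0 = 1.
  i=2: a_2=1, p_2 = 1*20 + 19 = 39, q_2 = 1*1 + 1 = 2.
  i=3: a_3=12, p_3 = 12*39 + 20 = 488, q_3 = 12*2 + 1 = 25.
  i=4: a_4=1, p_4 = 1*488 + 39 = 527, q_4 = 1*25 + 2 = 27.
  i=5: a_5=1, p_5 = 1*527 + 488 = 1015, q_5 = 1*27 + 25 = 52.
Check: 1015^2 - 381*52^2 = 1030225 - 1030224 = 1, so (x, y) = (1015, 52) solves the equation, and by the theorem it is the least positive solution.

(x, y) = (1015, 52)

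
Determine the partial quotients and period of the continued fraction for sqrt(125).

Write x_i = (sqrt(125) + m_i)/d_i with (m_0, d_0) = (0, 1). a_0 = floor(sqrt(125)) = 11, since 11^2 = 121 <= 125 < 144 = 12^2.
Iterate m_{i+1} = d_i*a_i - m_i, d_{i+1} = (125 - m_{i+1}^2)/d_i, a_{i+1} = floor((a_0 + m_{i+1})/d_{i+1}):
  m_1 = 1*11 - 0 = 11, d_1 = (125 - 11^2)/1 = 4/1 = 4, a_1 = floor((11 + 11)/4) = 5.
  m_2 = 4*5 - 11 = 9, d_2 = (125 - 9^2)/4 = 44/4 = 11, a_2 = floor((11 + 9)/11) = 1.
  m_3 = 11*1 - 9 = 2, d_3 = (125 - 2^2)/11 = 121/11 = 11, a_3 = floor((11 + 2)/11) = 1.
  m_4 = 11*1 - 2 = 9, d_4 = (125 - 9^2)/11 = 44/11 = 4, a_4 = floor((11 + 9)/4) = 5.
  m_5 = 4*5 - 9 = 11, d_5 = (125 - 11^2)/4 = 4/4 = 1, a_5 = floor((11 + 11)/1) = 22.
  m_6 = 1*22 - 11 = 11, d_6 = (125 - 11^2)/1 = 4/1 = 4: (m_6, d_6) = (m_1, d_1) = (11, 4), so from here the quotients repeat a_1, ..., a_5; the period length is 5.
Hence the expansion of sqrt(125) is a_0 = 11 followed by the repeating block 5, 1, 1, 5, 22 (period 5).

[11; (5, 1, 1, 5, 22)]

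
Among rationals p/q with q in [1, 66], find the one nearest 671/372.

Expand x = 671/372 as a continued fraction with the Euclidean algorithm:
  671 = 1*372 + 299, so a_0 = 1.
  372 = 1*299 + 73, so a_1 = 1.
  299 = 4*73 + 7, so a_2 = 4.
  73 = 10*7 + 3, so a_3 = 10.
  7 = 2*3 + 1, so a_4 = 2.
  3 = 3*1 + 0, so a_5 = 3.
so x = [1; 1, 4, 10, 2, 3].
Convergents (p_i = a_i*p_{i-1} + p_{i-2}, q_i = a_i*q_{i-1} + q_{i-2} with p_{-2}=0, p_{-1}=1, q_{-2}=1, q_{-1}=0), until the denominator exceeds 66:
  i=0: a_0=1, p_0 = 1*1 + 0 = 1, q_0 = 1*0 + 1 = 1.
  i=1: a_1=1, p_1 = 1*1 + 1 = 2, q_1 = 1*1 + 0 = 1.
  i=2: a_2=4, p_2 = 4*2 + 1 = 9, q_2 = 4*1 + 1 = 5.
  i=3: a_3=10, p_3 = 10*9 + 2 = 92, q_3 = 10*5 + 1 = 51.
  i=4: a_4=2, p_4 = 2*92 + 9 = 193, q_4 = 2*51 + 5 = 107.
q_4 = 107 > 66, so the last convergent with denominator <= 66 is p_3/q_3 = 92/51.
The closest fraction with denominator <= 66 is either p_3/q_3 or the intermediate fraction (k*p_3 + p_2)/(k*q_3 + q_2) with the largest k >= 1 whose denominator stays <= 66; these approach x as k grows, and every other convergent or intermediate fraction in range is farther away.
Largest k: floor((66 - q_2)/q_3) = floor((66 - 5)/51) = 1.
That gives (1*92 + 9)/(1*51 + 5) = 101/56.
Compare the errors: |x - 92/51| = |671*51 - 92*372|/(372*51) = 3/18972, and |x - 101/56| = |671*56 - 101*372|/(372*56) = 4/20832.
Cross-multiplying, 3*20832 = 62496 < 75888 = 4*18972, so 3/18972 is smaller: the convergent 92/51 is closer to x than 101/56.

92/51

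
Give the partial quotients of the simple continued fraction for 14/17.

Run the Euclidean algorithm on 14 and 17; the successive quotients are the partial quotients a_0, a_1, ... (each step inverts the fractional part left over by the previous one):
  14 = 0*17 + 14, so a_0 = 0.
  17 = 1*14 + 3, so a_1 = 1.
  14 = 4*3 + 2, so a_2 = 4.
  3 = 1*2 + 1, so a_3 = 1.
  2 = 2*1 + 0, so a_4 = 2.
The remainder reaches 0 after 5 divisions, so the expansion has 5 partial quotients, read off in order.

[0; 1, 4, 1, 2]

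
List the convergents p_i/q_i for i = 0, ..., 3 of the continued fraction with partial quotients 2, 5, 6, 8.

2/1, 11/5, 68/31, 555/253

Using the convergent recurrence p_i = a_i*p_{i-1} + p_{i-2}, q_i = a_i*q_{i-1} + q_{i-2} with p_{-2}=0, p_{-1}=1, q_{-2}=1, q_{-1}=0:
  i=0: a_0=2, p_0 = 2*1 + 0 = 2, q_0 = 2*0 + 1 = 1.
  i=1: a_1=5, p_1 = 5*2 + 1 = 11, q_1 = 5*1 + 0 = 5.
  i=2: a_2=6, p_2 = 6*11 + 2 = 68, q_2 = 6*5 + 1 = 31.
  i=3: a_3=8, p_3 = 8*68 + 11 = 555, q_3 = 8*31 + 5 = 253.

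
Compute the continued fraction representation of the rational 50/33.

Run the Euclidean algorithm on 50 and 33; the successive quotients are the partial quotients a_0, a_1, ... (each step inverts the fractional part left over by the previous one):
  50 = 1*33 + 17, so a_0 = 1.
  33 = 1*17 + 16, so a_1 = 1.
  17 = 1*16 + 1, so a_2 = 1.
  16 = 16*1 + 0, so a_3 = 16.
The remainder reaches 0 after 4 divisions, so the expansion has 4 partial quotients, read off in order.

[1; 1, 1, 16]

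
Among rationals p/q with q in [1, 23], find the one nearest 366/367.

Expand x = 366/367 as a continued fraction with the Euclidean algorithm:
  366 = 0*367 + 366, so a_0 = 0.
  367 = 1*366 + 1, so a_1 = 1.
  366 = 366*1 + 0, so a_2 = 366.
so x = [0; 1, 366].
Convergents (p_i = a_i*p_{i-1} + p_{i-2}, q_i = a_i*q_{i-1} + q_{i-2} with p_{-2}=0, p_{-1}=1, q_{-2}=1, q_{-1}=0), until the denominator exceeds 23:
  i=0: a_0=0, p_0 = 0*1 + 0 = 0, q_0 = 0*0 + 1 = 1.
  i=1: a_1=1, p_1 = 1*0 + 1 = 1, q_1 = 1*1 + 0 = 1.
  i=2: a_2=366, p_2 = 366*1 + 0 = 366, q_2 = 366*1 + 1 = 367.
q_2 = 367 > 23, so the last convergent with denominator <= 23 is p_1/q_1 = 1/1.
The closest fraction with denominator <= 23 is either p_1/q_1 or the intermediate fraction (k*p_1 + p_0)/(k*q_1 + q_0) with the largest k >= 1 whose denominator stays <= 23; these approach x as k grows, and every other convergent or intermediate fraction in range is farther away.
Largest k: floor((23 - q_0)/q_1) = floor((23 - 1)/1) = 22.
That gives (22*1 + 0)/(22*1 + 1) = 22/23.
Compare the errors: |x - 1/1| = |366*1 - 1*367|/(367*1) = 1/367, and |x - 22/23| = |366*23 - 22*367|/(367*23) = 344/8441.
Cross-multiplying, 1*8441 = 8441 < 126248 = 344*367, so 1/367 is smaller: the convergent 1/1 is closer to x than 22/23.

1/1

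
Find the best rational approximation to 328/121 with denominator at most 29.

65/24

Expand x = 328/121 as a continued fraction with the Euclidean algorithm:
  328 = 2*121 + 86, so a_0 = 2.
  121 = 1*86 + 35, so a_1 = 1.
  86 = 2*35 + 16, so a_2 = 2.
  35 = 2*16 + 3, so a_3 = 2.
  16 = 5*3 + 1, so a_4 = 5.
  3 = 3*1 + 0, so a_5 = 3.
so x = [2; 1, 2, 2, 5, 3].
Convergents (p_i = a_i*p_{i-1} + p_{i-2}, q_i = a_i*q_{i-1} + q_{i-2} with p_{-2}=0, p_{-1}=1, q_{-2}=1, q_{-1}=0), until the denominator exceeds 29:
  i=0: a_0=2, p_0 = 2*1 + 0 = 2, q_0 = 2*0 + 1 = 1.
  i=1: a_1=1, p_1 = 1*2 + 1 = 3, q_1 = 1*1 + 0 = 1.
  i=2: a_2=2, p_2 = 2*3 + 2 = 8, q_2 = 2*1 + 1 = 3.
  i=3: a_3=2, p_3 = 2*8 + 3 = 19, q_3 = 2*3 + 1 = 7.
  i=4: a_4=5, p_4 = 5*19 + 8 = 103, q_4 = 5*7 + 3 = 38.
q_4 = 38 > 29, so the last convergent with denominator <= 29 is p_3/q_3 = 19/7.
The closest fraction with denominator <= 29 is either p_3/q_3 or the intermediate fraction (k*p_3 + p_2)/(k*q_3 + q_2) with the largest k >= 1 whose denominator stays <= 29; these approach x as k grows, and every other convergent or intermediate fraction in range is farther away.
Largest k: floor((29 - q_2)/q_3) = floor((29 - 3)/7) = 3.
That gives (3*19 + 8)/(3*7 + 3) = 65/24.
Compare the errors: |x - 19/7| = |328*7 - 19*121|/(121*7) = 3/847, and |x - 65/24| = |328*24 - 65*121|/(121*24) = 7/2904.
Cross-multiplying, 7*847 = 5929 < 8712 = 3*2904, so 7/2904 is smaller: the intermediate fraction 65/24 is closer to x than 19/7.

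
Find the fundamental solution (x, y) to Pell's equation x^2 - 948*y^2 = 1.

First expand sqrt(948) as a continued fraction. With x_i = (sqrt(948) + m_i)/d_i and (m_0, d_0) = (0, 1): a_0 = floor(sqrt(948)) = 30, since 30^2 = 900 <= 948 < 961 = 31^2.
Iterate m_{i+1} = d_i*a_i - m_i, d_{i+1} = (948 - m_{i+1}^2)/d_i, a_{i+1} = floor((a_0 + m_{i+1})/d_{i+1}):
  m_1 = 1*30 - 0 = 30, d_1 = (948 - 30^2)/1 = 48/1 = 48, a_1 = floor((30 + 30)/48) = 1.
  m_2 = 48*1 - 30 = 18, d_2 = (948 - 18^2)/48 = 624/48 = 13, a_2 = floor((30 + 18)/13) = 3.
  m_3 = 13*3 - 18 = 21, d_3 = (948 - 21^2)/13 = 507/13 = 39, a_3 = floor((30 + 21)/39) = 1.
  m_4 = 39*1 - 21 = 18, d_4 = (948 - 18^2)/39 = 624/39 = 16, a_4 = floor((30 + 18)/16) = 3.
  m_5 = 16*3 - 18 = 30, d_5 = (948 - 30^2)/16 = 48/16 = 3, a_5 = floor((30 + 30)/3) = 20.
  m_6 = 3*20 - 30 = 30, d_6 = (948 - 30^2)/3 = 48/3 = 16, a_6 = floor((30 + 30)/16) = 3.
  m_7 = 16*3 - 30 = 18, d_7 = (948 - 18^2)/16 = 624/16 = 39, a_7 = floor((30 + 18)/39) = 1.
  m_8 = 39*1 - 18 = 21, d_8 = (948 - 21^2)/39 = 507/39 = 13, a_8 = floor((30 + 21)/13) = 3.
  m_9 = 13*3 - 21 = 18, d_9 = (948 - 18^2)/13 = 624/13 = 48, a_9 = floor((30 + 18)/48) = 1.
  m_10 = 48*1 - 18 = 30, d_10 = (948 - 30^2)/48 = 48/48 = 1, a_10 = floor((30 + 30)/1) = 60.
  m_11 = 1*60 - 30 = 30, d_11 = (948 - 30^2)/1 = 48/1 = 48: (m_11, d_11) = (m_1, d_1) = (30, 48), so from here the quotients repeat a_1, ..., a_10; the period length is 10.
So sqrt(948) = [30; (1, 3, 1, 3, 20, 3, 1, 3, 1, 60)] with period length k = 10.
k is even, so the fundamental solution of x^2 - 948y^2 = 1 is (p_{k-1}, q_{k-1}) = (p_9, q_9); compute convergents through index 9.
Convergents (p_i = a_i*p_{i-1} + p_{i-2}, q_i = a_i*q_{i-1} + q_{i-2} with p_{-2}=0, p_{-1}=1, q_{-2}=1, q_{-1}=0):
  i=0: a_0=30, p_0 = 30*1 + 0 = 30, q_0 = 30*0 + 1 = 1.
  i=1: a_1=1, p_1 = 1*30 + 1 = 31, q_1 = 1*1 + 0 = 1.
  i=2: a_2=3, p_2 = 3*31 + 30 = 123, q_2 = 3*1 + 1 = 4.
  i=3: a_3=1, p_3 = 1*123 + 31 = 154, q_3 = 1*4 + 1 = 5.
  i=4: a_4=3, p_4 = 3*154 + 123 = 585, q_4 = 3*5 + 4 = 19.
  i=5: a_5=20, p_5 = 20*585 + 154 = 11854, q_5 = 20*19 + 5 = 385.
  i=6: a_6=3, p_6 = 3*11854 + 585 = 36147, q_6 = 3*385 + 19 = 1174.
  i=7: a_7=1, p_7 = 1*36147 + 11854 = 48001, q_7 = 1*1174 + 385 = 1559.
  i=8: a_8=3, p_8 = 3*48001 + 36147 = 180150, q_8 = 3*1559 + 1174 = 5851.
  i=9: a_9=1, p_9 = 1*180150 + 48001 = 228151, q_9 = 1*5851 + 1559 = 7410.
Check: 228151^2 - 948*7410^2 = 52052878801 - 52052878800 = 1, so (x, y) = (228151, 7410) solves the equation, and by the theorem it is the least positive solution.

(x, y) = (228151, 7410)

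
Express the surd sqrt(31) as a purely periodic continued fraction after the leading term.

[5; (1, 1, 3, 5, 3, 1, 1, 10)]

Write x_i = (sqrt(31) + m_i)/d_i with (m_0, d_0) = (0, 1). a_0 = floor(sqrt(31)) = 5, since 5^2 = 25 <= 31 < 36 = 6^2.
Iterate m_{i+1} = d_i*a_i - m_i, d_{i+1} = (31 - m_{i+1}^2)/d_i, a_{i+1} = floor((a_0 + m_{i+1})/d_{i+1}):
  m_1 = 1*5 - 0 = 5, d_1 = (31 - 5^2)/1 = 6/1 = 6, a_1 = floor((5 + 5)/6) = 1.
  m_2 = 6*1 - 5 = 1, d_2 = (31 - 1^2)/6 = 30/6 = 5, a_2 = floor((5 + 1)/5) = 1.
  m_3 = 5*1 - 1 = 4, d_3 = (31 - 4^2)/5 = 15/5 = 3, a_3 = floor((5 + 4)/3) = 3.
  m_4 = 3*3 - 4 = 5, d_4 = (31 - 5^2)/3 = 6/3 = 2, a_4 = floor((5 + 5)/2) = 5.
  m_5 = 2*5 - 5 = 5, d_5 = (31 - 5^2)/2 = 6/2 = 3, a_5 = floor((5 + 5)/3) = 3.
  m_6 = 3*3 - 5 = 4, d_6 = (31 - 4^2)/3 = 15/3 = 5, a_6 = floor((5 + 4)/5) = 1.
  m_7 = 5*1 - 4 = 1, d_7 = (31 - 1^2)/5 = 30/5 = 6, a_7 = floor((5 + 1)/6) = 1.
  m_8 = 6*1 - 1 = 5, d_8 = (31 - 5^2)/6 = 6/6 = 1, a_8 = floor((5 + 5)/1) = 10.
  m_9 = 1*10 - 5 = 5, d_9 = (31 - 5^2)/1 = 6/1 = 6: (m_9, d_9) = (m_1, d_1) = (5, 6), so from here the quotients repeat a_1, ..., a_8; the period length is 8.
Hence the expansion of sqrt(31) is a_0 = 5 followed by the repeating block 1, 1, 3, 5, 3, 1, 1, 10 (period 8).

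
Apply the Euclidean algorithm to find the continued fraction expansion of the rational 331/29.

Run the Euclidean algorithm on 331 and 29; the successive quotients are the partial quotients a_0, a_1, ... (each step inverts the fractional part left over by the previous one):
  331 = 11*29 + 12, so a_0 = 11.
  29 = 2*12 + 5, so a_1 = 2.
  12 = 2*5 + 2, so a_2 = 2.
  5 = 2*2 + 1, so a_3 = 2.
  2 = 2*1 + 0, so a_4 = 2.
The remainder reaches 0 after 5 divisions, so the expansion has 5 partial quotients, read off in order.

[11; 2, 2, 2, 2]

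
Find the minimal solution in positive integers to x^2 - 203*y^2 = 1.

First expand sqrt(203) as a continued fraction. With x_i = (sqrt(203) + m_i)/d_i and (m_0, d_0) = (0, 1): a_0 = floor(sqrt(203)) = 14, since 14^2 = 196 <= 203 < 225 = 15^2.
Iterate m_{i+1} = d_i*a_i - m_i, d_{i+1} = (203 - m_{i+1}^2)/d_i, a_{i+1} = floor((a_0 + m_{i+1})/d_{i+1}):
  m_1 = 1*14 - 0 = 14, d_1 = (203 - 14^2)/1 = 7/1 = 7, a_1 = floor((14 + 14)/7) = 4.
  m_2 = 7*4 - 14 = 14, d_2 = (203 - 14^2)/7 = 7/7 = 1, a_2 = floor((14 + 14)/1) = 28.
  m_3 = 1*28 - 14 = 14, d_3 = (203 - 14^2)/1 = 7/1 = 7: (m_3, d_3) = (m_1, d_1) = (14, 7), so from here the quotients repeat a_1, a_2; the period length is 2.
So sqrt(203) = [14; (4, 28)] with period length k = 2.
k is even, so the fundamental solution of x^2 - 203y^2 = 1 is (p_{k-1}, q_{k-1}) = (p_1, q_1); compute convergents through index 1.
Convergents (p_i = a_i*p_{i-1} + p_{i-2}, q_i = a_i*q_{i-1} + q_{i-2} with p_{-2}=0, p_{-1}=1, q_{-2}=1, q_{-1}=0):
  i=0: a_0=14, p_0 = 14*1 + 0 = 14, q_0 = 14*0 + 1 = 1.
  i=1: a_1=4, p_1 = 4*14 + 1 = 57, q_1 = 4*1 + 0 = 4.
Check: 57^2 - 203*4^2 = 3249 - 3248 = 1, so (x, y) = (57, 4) solves the equation, and by the theorem it is the least positive solution.

(x, y) = (57, 4)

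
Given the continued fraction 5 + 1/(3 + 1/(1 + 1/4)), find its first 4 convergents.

5/1, 16/3, 21/4, 100/19

Using the convergent recurrence p_i = a_i*p_{i-1} + p_{i-2}, q_i = a_i*q_{i-1} + q_{i-2} with p_{-2}=0, p_{-1}=1, q_{-2}=1, q_{-1}=0:
  i=0: a_0=5, p_0 = 5*1 + 0 = 5, q_0 = 5*0 + 1 = 1.
  i=1: a_1=3, p_1 = 3*5 + 1 = 16, q_1 = 3*1 + 0 = 3.
  i=2: a_2=1, p_2 = 1*16 + 5 = 21, q_2 = 1*3 + 1 = 4.
  i=3: a_3=4, p_3 = 4*21 + 16 = 100, q_3 = 4*4 + 3 = 19.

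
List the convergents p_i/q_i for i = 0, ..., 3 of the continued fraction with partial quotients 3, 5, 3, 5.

3/1, 16/5, 51/16, 271/85

Using the convergent recurrence p_i = a_i*p_{i-1} + p_{i-2}, q_i = a_i*q_{i-1} + q_{i-2} with p_{-2}=0, p_{-1}=1, q_{-2}=1, q_{-1}=0:
  i=0: a_0=3, p_0 = 3*1 + 0 = 3, q_0 = 3*0 + 1 = 1.
  i=1: a_1=5, p_1 = 5*3 + 1 = 16, q_1 = 5*1 + 0 = 5.
  i=2: a_2=3, p_2 = 3*16 + 3 = 51, q_2 = 3*5 + 1 = 16.
  i=3: a_3=5, p_3 = 5*51 + 16 = 271, q_3 = 5*16 + 5 = 85.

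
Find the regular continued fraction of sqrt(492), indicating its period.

[22; (5, 1, 1, 10, 1, 1, 5, 44)]

Write x_i = (sqrt(492) + m_i)/d_i with (m_0, d_0) = (0, 1). a_0 = floor(sqrt(492)) = 22, since 22^2 = 484 <= 492 < 529 = 23^2.
Iterate m_{i+1} = d_i*a_i - m_i, d_{i+1} = (492 - m_{i+1}^2)/d_i, a_{i+1} = floor((a_0 + m_{i+1})/d_{i+1}):
  m_1 = 1*22 - 0 = 22, d_1 = (492 - 22^2)/1 = 8/1 = 8, a_1 = floor((22 + 22)/8) = 5.
  m_2 = 8*5 - 22 = 18, d_2 = (492 - 18^2)/8 = 168/8 = 21, a_2 = floor((22 + 18)/21) = 1.
  m_3 = 21*1 - 18 = 3, d_3 = (492 - 3^2)/21 = 483/21 = 23, a_3 = floor((22 + 3)/23) = 1.
  m_4 = 23*1 - 3 = 20, d_4 = (492 - 20^2)/23 = 92/23 = 4, a_4 = floor((22 + 20)/4) = 10.
  m_5 = 4*10 - 20 = 20, d_5 = (492 - 20^2)/4 = 92/4 = 23, a_5 = floor((22 + 20)/23) = 1.
  m_6 = 23*1 - 20 = 3, d_6 = (492 - 3^2)/23 = 483/23 = 21, a_6 = floor((22 + 3)/21) = 1.
  m_7 = 21*1 - 3 = 18, d_7 = (492 - 18^2)/21 = 168/21 = 8, a_7 = floor((22 + 18)/8) = 5.
  m_8 = 8*5 - 18 = 22, d_8 = (492 - 22^2)/8 = 8/8 = 1, a_8 = floor((22 + 22)/1) = 44.
  m_9 = 1*44 - 22 = 22, d_9 = (492 - 22^2)/1 = 8/1 = 8: (m_9, d_9) = (m_1, d_1) = (22, 8), so from here the quotients repeat a_1, ..., a_8; the period length is 8.
Hence the expansion of sqrt(492) is a_0 = 22 followed by the repeating block 5, 1, 1, 10, 1, 1, 5, 44 (period 8).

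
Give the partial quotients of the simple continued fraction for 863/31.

Run the Euclidean algorithm on 863 and 31; the successive quotients are the partial quotients a_0, a_1, ... (each step inverts the fractional part left over by the previous one):
  863 = 27*31 + 26, so a_0 = 27.
  31 = 1*26 + 5, so a_1 = 1.
  26 = 5*5 + 1, so a_2 = 5.
  5 = 5*1 + 0, so a_3 = 5.
The remainder reaches 0 after 4 divisions, so the expansion has 4 partial quotients, read off in order.

[27; 1, 5, 5]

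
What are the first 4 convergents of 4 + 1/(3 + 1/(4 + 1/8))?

4/1, 13/3, 56/13, 461/107

Using the convergent recurrence p_i = a_i*p_{i-1} + p_{i-2}, q_i = a_i*q_{i-1} + q_{i-2} with p_{-2}=0, p_{-1}=1, q_{-2}=1, q_{-1}=0:
  i=0: a_0=4, p_0 = 4*1 + 0 = 4, q_0 = 4*0 + 1 = 1.
  i=1: a_1=3, p_1 = 3*4 + 1 = 13, q_1 = 3*1 + 0 = 3.
  i=2: a_2=4, p_2 = 4*13 + 4 = 56, q_2 = 4*3 + 1 = 13.
  i=3: a_3=8, p_3 = 8*56 + 13 = 461, q_3 = 8*13 + 3 = 107.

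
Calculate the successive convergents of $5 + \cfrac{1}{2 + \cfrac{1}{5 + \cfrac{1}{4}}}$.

5/1, 11/2, 60/11, 251/46

Using the convergent recurrence p_i = a_i*p_{i-1} + p_{i-2}, q_i = a_i*q_{i-1} + q_{i-2} with p_{-2}=0, p_{-1}=1, q_{-2}=1, q_{-1}=0:
  i=0: a_0=5, p_0 = 5*1 + 0 = 5, q_0 = 5*0 + 1 = 1.
  i=1: a_1=2, p_1 = 2*5 + 1 = 11, q_1 = 2*1 + 0 = 2.
  i=2: a_2=5, p_2 = 5*11 + 5 = 60, q_2 = 5*2 + 1 = 11.
  i=3: a_3=4, p_3 = 4*60 + 11 = 251, q_3 = 4*11 + 2 = 46.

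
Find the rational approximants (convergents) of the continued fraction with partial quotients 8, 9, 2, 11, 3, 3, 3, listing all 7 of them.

Using the convergent recurrence p_i = a_i*p_{i-1} + p_{i-2}, q_i = a_i*q_{i-1} + q_{i-2} with p_{-2}=0, p_{-1}=1, q_{-2}=1, q_{-1}=0:
  i=0: a_0=8, p_0 = 8*1 + 0 = 8, q_0 = 8*0 + 1 = 1.
  i=1: a_1=9, p_1 = 9*8 + 1 = 73, q_1 = 9*1 + 0 = 9.
  i=2: a_2=2, p_2 = 2*73 + 8 = 154, q_2 = 2*9 + 1 = 19.
  i=3: a_3=11, p_3 = 11*154 + 73 = 1767, q_3 = 11*19 + 9 = 218.
  i=4: a_4=3, p_4 = 3*1767 + 154 = 5455, q_4 = 3*218 + 19 = 673.
  i=5: a_5=3, p_5 = 3*5455 + 1767 = 18132, q_5 = 3*673 + 218 = 2237.
  i=6: a_6=3, p_6 = 3*18132 + 5455 = 59851, q_6 = 3*2237 + 673 = 7384.

8/1, 73/9, 154/19, 1767/218, 5455/673, 18132/2237, 59851/7384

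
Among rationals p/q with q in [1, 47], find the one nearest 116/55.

97/46

Expand x = 116/55 as a continued fraction with the Euclidean algorithm:
  116 = 2*55 + 6, so a_0 = 2.
  55 = 9*6 + 1, so a_1 = 9.
  6 = 6*1 + 0, so a_2 = 6.
so x = [2; 9, 6].
Convergents (p_i = a_i*p_{i-1} + p_{i-2}, q_i = a_i*q_{i-1} + q_{i-2} with p_{-2}=0, p_{-1}=1, q_{-2}=1, q_{-1}=0), until the denominator exceeds 47:
  i=0: a_0=2, p_0 = 2*1 + 0 = 2, q_0 = 2*0 + 1 = 1.
  i=1: a_1=9, p_1 = 9*2 + 1 = 19, q_1 = 9*1 + 0 = 9.
  i=2: a_2=6, p_2 = 6*19 + 2 = 116, q_2 = 6*9 + 1 = 55.
q_2 = 55 > 47, so the last convergent with denominator <= 47 is p_1/q_1 = 19/9.
The closest fraction with denominator <= 47 is either p_1/q_1 or the intermediate fraction (k*p_1 + p_0)/(k*q_1 + q_0) with the largest k >= 1 whose denominator stays <= 47; these approach x as k grows, and every other convergent or intermediate fraction in range is farther away.
Largest k: floor((47 - q_0)/q_1) = floor((47 - 1)/9) = 5.
That gives (5*19 + 2)/(5*9 + 1) = 97/46.
Compare the errors: |x - 19/9| = |116*9 - 19*55|/(55*9) = 1/495, and |x - 97/46| = |116*46 - 97*55|/(55*46) = 1/2530.
Cross-multiplying, 1*495 = 495 < 2530 = 1*2530, so 1/2530 is smaller: the intermediate fraction 97/46 is closer to x than 19/9.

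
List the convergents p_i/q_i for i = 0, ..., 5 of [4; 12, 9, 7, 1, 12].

4/1, 49/12, 445/109, 3164/775, 3609/884, 46472/11383

Using the convergent recurrence p_i = a_i*p_{i-1} + p_{i-2}, q_i = a_i*q_{i-1} + q_{i-2} with p_{-2}=0, p_{-1}=1, q_{-2}=1, q_{-1}=0:
  i=0: a_0=4, p_0 = 4*1 + 0 = 4, q_0 = 4*0 + 1 = 1.
  i=1: a_1=12, p_1 = 12*4 + 1 = 49, q_1 = 12*1 + 0 = 12.
  i=2: a_2=9, p_2 = 9*49 + 4 = 445, q_2 = 9*12 + 1 = 109.
  i=3: a_3=7, p_3 = 7*445 + 49 = 3164, q_3 = 7*109 + 12 = 775.
  i=4: a_4=1, p_4 = 1*3164 + 445 = 3609, q_4 = 1*775 + 109 = 884.
  i=5: a_5=12, p_5 = 12*3609 + 3164 = 46472, q_5 = 12*884 + 775 = 11383.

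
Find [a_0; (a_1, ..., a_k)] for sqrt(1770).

[42; (14, 84)]

Write x_i = (sqrt(1770) + m_i)/d_i with (m_0, d_0) = (0, 1). a_0 = floor(sqrt(1770)) = 42, since 42^2 = 1764 <= 1770 < 1849 = 43^2.
Iterate m_{i+1} = d_i*a_i - m_i, d_{i+1} = (1770 - m_{i+1}^2)/d_i, a_{i+1} = floor((a_0 + m_{i+1})/d_{i+1}):
  m_1 = 1*42 - 0 = 42, d_1 = (1770 - 42^2)/1 = 6/1 = 6, a_1 = floor((42 + 42)/6) = 14.
  m_2 = 6*14 - 42 = 42, d_2 = (1770 - 42^2)/6 = 6/6 = 1, a_2 = floor((42 + 42)/1) = 84.
  m_3 = 1*84 - 42 = 42, d_3 = (1770 - 42^2)/1 = 6/1 = 6: (m_3, d_3) = (m_1, d_1) = (42, 6), so from here the quotients repeat a_1, a_2; the period length is 2.
Hence the expansion of sqrt(1770) is a_0 = 42 followed by the repeating block 14, 84 (period 2).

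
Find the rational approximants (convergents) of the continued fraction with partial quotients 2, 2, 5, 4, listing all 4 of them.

Using the convergent recurrence p_i = a_i*p_{i-1} + p_{i-2}, q_i = a_i*q_{i-1} + q_{i-2} with p_{-2}=0, p_{-1}=1, q_{-2}=1, q_{-1}=0:
  i=0: a_0=2, p_0 = 2*1 + 0 = 2, q_0 = 2*0 + 1 = 1.
  i=1: a_1=2, p_1 = 2*2 + 1 = 5, q_1 = 2*1 + 0 = 2.
  i=2: a_2=5, p_2 = 5*5 + 2 = 27, q_2 = 5*2 + 1 = 11.
  i=3: a_3=4, p_3 = 4*27 + 5 = 113, q_3 = 4*11 + 2 = 46.

2/1, 5/2, 27/11, 113/46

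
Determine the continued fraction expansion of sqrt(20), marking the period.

[4; (2, 8)]

Write x_i = (sqrt(20) + m_i)/d_i with (m_0, d_0) = (0, 1). a_0 = floor(sqrt(20)) = 4, since 4^2 = 16 <= 20 < 25 = 5^2.
Iterate m_{i+1} = d_i*a_i - m_i, d_{i+1} = (20 - m_{i+1}^2)/d_i, a_{i+1} = floor((a_0 + m_{i+1})/d_{i+1}):
  m_1 = 1*4 - 0 = 4, d_1 = (20 - 4^2)/1 = 4/1 = 4, a_1 = floor((4 + 4)/4) = 2.
  m_2 = 4*2 - 4 = 4, d_2 = (20 - 4^2)/4 = 4/4 = 1, a_2 = floor((4 + 4)/1) = 8.
  m_3 = 1*8 - 4 = 4, d_3 = (20 - 4^2)/1 = 4/1 = 4: (m_3, d_3) = (m_1, d_1) = (4, 4), so from here the quotients repeat a_1, a_2; the period length is 2.
Hence the expansion of sqrt(20) is a_0 = 4 followed by the repeating block 2, 8 (period 2).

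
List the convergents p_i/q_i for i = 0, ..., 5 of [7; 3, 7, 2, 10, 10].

Using the convergent recurrence p_i = a_i*p_{i-1} + p_{i-2}, q_i = a_i*q_{i-1} + q_{i-2} with p_{-2}=0, p_{-1}=1, q_{-2}=1, q_{-1}=0:
  i=0: a_0=7, p_0 = 7*1 + 0 = 7, q_0 = 7*0 + 1 = 1.
  i=1: a_1=3, p_1 = 3*7 + 1 = 22, q_1 = 3*1 + 0 = 3.
  i=2: a_2=7, p_2 = 7*22 + 7 = 161, q_2 = 7*3 + 1 = 22.
  i=3: a_3=2, p_3 = 2*161 + 22 = 344, q_3 = 2*22 + 3 = 47.
  i=4: a_4=10, p_4 = 10*344 + 161 = 3601, q_4 = 10*47 + 22 = 492.
  i=5: a_5=10, p_5 = 10*3601 + 344 = 36354, q_5 = 10*492 + 47 = 4967.

7/1, 22/3, 161/22, 344/47, 3601/492, 36354/4967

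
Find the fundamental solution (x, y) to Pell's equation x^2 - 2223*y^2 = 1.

First expand sqrt(2223) as a continued fraction. With x_i = (sqrt(2223) + m_i)/d_i and (m_0, d_0) = (0, 1): a_0 = floor(sqrt(2223)) = 47, since 47^2 = 2209 <= 2223 < 2304 = 48^2.
Iterate m_{i+1} = d_i*a_i - m_i, d_{i+1} = (2223 - m_{i+1}^2)/d_i, a_{i+1} = floor((a_0 + m_{i+1})/d_{i+1}):
  m_1 = 1*47 - 0 = 47, d_1 = (2223 - 47^2)/1 = 14/1 = 14, a_1 = floor((47 + 47)/14) = 6.
  m_2 = 14*6 - 47 = 37, d_2 = (2223 - 37^2)/14 = 854/14 = 61, a_2 = floor((47 + 37)/61) = 1.
  m_3 = 61*1 - 37 = 24, d_3 = (2223 - 24^2)/61 = 1647/61 = 27, a_3 = floor((47 + 24)/27) = 2.
  m_4 = 27*2 - 24 = 30, d_4 = (2223 - 30^2)/27 = 1323/27 = 49, a_4 = floor((47 + 30)/49) = 1.
  m_5 = 49*1 - 30 = 19, d_5 = (2223 - 19^2)/49 = 1862/49 = 38, a_5 = floor((47 + 19)/38) = 1.
  m_6 = 38*1 - 19 = 19, d_6 = (2223 - 19^2)/38 = 1862/38 = 49, a_6 = floor((47 + 19)/49) = 1.
  m_7 = 49*1 - 19 = 30, d_7 = (2223 - 30^2)/49 = 1323/49 = 27, a_7 = floor((47 + 30)/27) = 2.
  m_8 = 27*2 - 30 = 24, d_8 = (2223 - 24^2)/27 = 1647/27 = 61, a_8 = floor((47 + 24)/61) = 1.
  m_9 = 61*1 - 24 = 37, d_9 = (2223 - 37^2)/61 = 854/61 = 14, a_9 = floor((47 + 37)/14) = 6.
  m_10 = 14*6 - 37 = 47, d_10 = (2223 - 47^2)/14 = 14/14 = 1, a_10 = floor((47 + 47)/1) = 94.
  m_11 = 1*94 - 47 = 47, d_11 = (2223 - 47^2)/1 = 14/1 = 14: (m_11, d_11) = (m_1, d_1) = (47, 14), so from here the quotients repeat a_1, ..., a_10; the period length is 10.
So sqrt(2223) = [47; (6, 1, 2, 1, 1, 1, 2, 1, 6, 94)] with period length k = 10.
k is even, so the fundamental solution of x^2 - 2223y^2 = 1 is (p_{k-1}, q_{k-1}) = (p_9, q_9); compute convergents through index 9.
Convergents (p_i = a_i*p_{i-1} + p_{i-2}, q_i = a_i*q_{i-1} + q_{i-2} with p_{-2}=0, p_{-1}=1, q_{-2}=1, q_{-1}=0):
  i=0: a_0=47, p_0 = 47*1 + 0 = 47, q_0 = 47*0 + 1 = 1.
  i=1: a_1=6, p_1 = 6*47 + 1 = 283, q_1 = 6*1 + 0 = 6.
  i=2: a_2=1, p_2 = 1*283 + 47 = 330, q_2 = 1*6 + 1 = 7.
  i=3: a_3=2, p_3 = 2*330 + 283 = 943, q_3 = 2*7 + 6 = 20.
  i=4: a_4=1, p_4 = 1*943 + 330 = 1273, q_4 = 1*20 + 7 = 27.
  i=5: a_5=1, p_5 = 1*1273 + 943 = 2216, q_5 = 1*27 + 20 = 47.
  i=6: a_6=1, p_6 = 1*2216 + 1273 = 3489, q_6 = 1*47 + 27 = 74.
  i=7: a_7=2, p_7 = 2*3489 + 2216 = 9194, q_7 = 2*74 + 47 = 195.
  i=8: a_8=1, p_8 = 1*9194 + 3489 = 12683, q_8 = 1*195 + 74 = 269.
  i=9: a_9=6, p_9 = 6*12683 + 9194 = 85292, q_9 = 6*269 + 195 = 1809.
Check: 85292^2 - 2223*1809^2 = 7274725264 - 7274725263 = 1, so (x, y) = (85292, 1809) solves the equation, and by the theorem it is the least positive solution.

(x, y) = (85292, 1809)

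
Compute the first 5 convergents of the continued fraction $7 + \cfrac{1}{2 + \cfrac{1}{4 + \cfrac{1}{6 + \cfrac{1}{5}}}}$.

Using the convergent recurrence p_i = a_i*p_{i-1} + p_{i-2}, q_i = a_i*q_{i-1} + q_{i-2} with p_{-2}=0, p_{-1}=1, q_{-2}=1, q_{-1}=0:
  i=0: a_0=7, p_0 = 7*1 + 0 = 7, q_0 = 7*0 + 1 = 1.
  i=1: a_1=2, p_1 = 2*7 + 1 = 15, q_1 = 2*1 + 0 = 2.
  i=2: a_2=4, p_2 = 4*15 + 7 = 67, q_2 = 4*2 + 1 = 9.
  i=3: a_3=6, p_3 = 6*67 + 15 = 417, q_3 = 6*9 + 2 = 56.
  i=4: a_4=5, p_4 = 5*417 + 67 = 2152, q_4 = 5*56 + 9 = 289.

7/1, 15/2, 67/9, 417/56, 2152/289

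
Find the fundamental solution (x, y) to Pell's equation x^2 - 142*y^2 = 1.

(x, y) = (143, 12)

First expand sqrt(142) as a continued fraction. With x_i = (sqrt(142) + m_i)/d_i and (m_0, d_0) = (0, 1): a_0 = floor(sqrt(142)) = 11, since 11^2 = 121 <= 142 < 144 = 12^2.
Iterate m_{i+1} = d_i*a_i - m_i, d_{i+1} = (142 - m_{i+1}^2)/d_i, a_{i+1} = floor((a_0 + m_{i+1})/d_{i+1}):
  m_1 = 1*11 - 0 = 11, d_1 = (142 - 11^2)/1 = 21/1 = 21, a_1 = floor((11 + 11)/21) = 1.
  m_2 = 21*1 - 11 = 10, d_2 = (142 - 10^2)/21 = 42/21 = 2, a_2 = floor((11 + 10)/2) = 10.
  m_3 = 2*10 - 10 = 10, d_3 = (142 - 10^2)/2 = 42/2 = 21, a_3 = floor((11 + 10)/21) = 1.
  m_4 = 21*1 - 10 = 11, d_4 = (142 - 11^2)/21 = 21/21 = 1, a_4 = floor((11 + 11)/1) = 22.
  m_5 = 1*22 - 11 = 11, d_5 = (142 - 11^2)/1 = 21/1 = 21: (m_5, d_5) = (m_1, d_1) = (11, 21), so from here the quotients repeat a_1, ..., a_4; the period length is 4.
So sqrt(142) = [11; (1, 10, 1, 22)] with period length k = 4.
k is even, so the fundamental solution of x^2 - 142y^2 = 1 is (p_{k-1}, q_{k-1}) = (p_3, q_3); compute convergents through index 3.
Convergents (p_i = a_i*p_{i-1} + p_{i-2}, q_i = a_i*q_{i-1} + q_{i-2} with p_{-2}=0, p_{-1}=1, q_{-2}=1, q_{-1}=0):
  i=0: a_0=11, p_0 = 11*1 + 0 = 11, q_0 = 11*0 + 1 = 1.
  i=1: a_1=1, p_1 = 1*11 + 1 = 12, q_1 = 1*1 + 0 = 1.
  i=2: a_2=10, p_2 = 10*12 + 11 = 131, q_2 = 10*1 + 1 = 11.
  i=3: a_3=1, p_3 = 1*131 + 12 = 143, q_3 = 1*11 + 1 = 12.
Check: 143^2 - 142*12^2 = 20449 - 20448 = 1, so (x, y) = (143, 12) solves the equation, and by the theorem it is the least positive solution.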